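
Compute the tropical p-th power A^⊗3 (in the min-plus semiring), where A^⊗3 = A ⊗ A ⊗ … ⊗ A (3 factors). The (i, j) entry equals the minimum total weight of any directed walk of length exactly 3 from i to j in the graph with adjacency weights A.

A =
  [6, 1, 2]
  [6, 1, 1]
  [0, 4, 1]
A^⊗3 =
  [2, 3, 3]
  [2, 2, 3]
  [2, 2, 2]

Each entry (A^⊗3)_ij equals the minimum over all length-3 walks i = v_0 → v_1 → … → v_3 = j of Σ_t A[v_t][v_{t+1}]. For example, for (i, j) = (0, 2) we minimise over 9 possible intermediate vertex sequences; the minimum is 3, attained along the walk 0 → 1 → 1 → 2.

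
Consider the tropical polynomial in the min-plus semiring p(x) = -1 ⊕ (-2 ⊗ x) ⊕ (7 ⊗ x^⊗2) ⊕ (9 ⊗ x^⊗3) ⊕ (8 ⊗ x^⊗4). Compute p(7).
p(7) = -1

A tropical monomial a ⊗ x^⊗i evaluates to a + i · x. Evaluating each term at x = 7:
  Term 0 contributes -1 + 0 · 7 = -1
  Term 1 contributes -2 + 1 · 7 = 5
  Term 2 contributes 7 + 2 · 7 = 21
  Term 3 contributes 9 + 3 · 7 = 30
  Term 4 contributes 8 + 4 · 7 = 36
p(7) = ⊕ of these = min[-1, 5, 21, 30, 36] = -1.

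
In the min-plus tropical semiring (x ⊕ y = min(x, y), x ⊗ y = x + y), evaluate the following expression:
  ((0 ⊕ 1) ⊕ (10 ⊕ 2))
((0 ⊕ 1) ⊕ (10 ⊕ 2)) = 0

Expand innermost to outermost. Recall ⊕ takes the minimum of its arguments and ⊗ takes their sum. Working out the expression ((0 ⊕ 1) ⊕ (10 ⊕ 2)) gives 0.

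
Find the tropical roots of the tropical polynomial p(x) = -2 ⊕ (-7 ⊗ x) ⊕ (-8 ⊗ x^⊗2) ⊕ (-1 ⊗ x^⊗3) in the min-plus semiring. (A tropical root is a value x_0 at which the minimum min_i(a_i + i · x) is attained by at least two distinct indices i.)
Roots: {-7, 1, 5}

Each tropical root is a break point of the lower envelope of the lines y = a_i + i · x (there are 4 lines, with slopes 0, 1, ..., 3). Only the lines that attain the minimum somewhere contribute to roots; other lines are dominated. Here the surviving (envelope) indices are i = 3, i = 2, i = 1, i = 0.
Intersections between consecutive envelope lines give the roots: for adjacent envelope indices i < j the intersection is x = (a_i − a_j) / (j − i). Reading off the sorted break points: {-7, 1, 5}.
Verification: at each break x_0, at least two indices attain the minimum of min_i(a_i + i · x_0).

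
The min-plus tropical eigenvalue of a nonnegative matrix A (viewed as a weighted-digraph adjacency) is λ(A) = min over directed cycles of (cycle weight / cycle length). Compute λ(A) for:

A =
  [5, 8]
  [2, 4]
λ(A) = 4

Enumerate directed cycles and compute their means (weight / length). Sample:
  cycle 0 → 0: weight = 5, length = 1, mean = 5/1 ≈ 5.000
  cycle 1 → 1: weight = 4, length = 1, mean = 4/1 ≈ 4.000
  cycle 0 → 1 → 0: weight = 10, length = 2, mean = 10/2 ≈ 5.000
  cycle 1 → 0 → 1: weight = 10, length = 2, mean = 10/2 ≈ 5.000
Minimum mean = 4.000, attained e.g. along the cycle 1 → 1 with weight 4 and length 1. So λ(A) = 4/1 = 4.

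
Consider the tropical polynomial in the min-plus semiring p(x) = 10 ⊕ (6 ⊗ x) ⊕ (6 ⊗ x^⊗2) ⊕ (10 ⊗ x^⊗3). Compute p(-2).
p(-2) = 2

A tropical monomial a ⊗ x^⊗i evaluates to a + i · x. Evaluating each term at x = -2:
  Term 0 contributes 10 + 0 · -2 = 10
  Term 1 contributes 6 + 1 · -2 = 4
  Term 2 contributes 6 + 2 · -2 = 2
  Term 3 contributes 10 + 3 · -2 = 4
p(-2) = ⊕ of these = min[10, 4, 2, 4] = 2.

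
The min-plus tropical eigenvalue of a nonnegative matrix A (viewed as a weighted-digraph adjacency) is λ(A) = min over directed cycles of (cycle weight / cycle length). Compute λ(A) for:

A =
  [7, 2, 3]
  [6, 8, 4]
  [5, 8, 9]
λ(A) = 11/3

Enumerate directed cycles and compute their means (weight / length). Sample:
  cycle 0 → 0: weight = 7, length = 1, mean = 7/1 ≈ 7.000
  cycle 1 → 1: weight = 8, length = 1, mean = 8/1 ≈ 8.000
  cycle 2 → 2: weight = 9, length = 1, mean = 9/1 ≈ 9.000
  cycle 0 → 1 → 0: weight = 8, length = 2, mean = 8/2 ≈ 4.000
  cycle 0 → 2 → 0: weight = 8, length = 2, mean = 8/2 ≈ 4.000
  cycle 1 → 0 → 1: weight = 8, length = 2, mean = 8/2 ≈ 4.000
Minimum mean = 3.667, attained e.g. along the cycle 0 → 1 → 2 → 0 with weight 11 and length 3. So λ(A) = 11/3 = 11/3.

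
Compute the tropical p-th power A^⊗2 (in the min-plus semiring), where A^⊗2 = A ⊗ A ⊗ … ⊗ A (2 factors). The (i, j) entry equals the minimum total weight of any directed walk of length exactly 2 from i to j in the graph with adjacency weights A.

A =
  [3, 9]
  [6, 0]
A^⊗2 =
  [6, 9]
  [6, 0]

Each entry (A^⊗2)_ij equals the minimum over all length-2 walks i = v_0 → v_1 → … → v_2 = j of Σ_t A[v_t][v_{t+1}]. For example, for (i, j) = (0, 1) we minimise over 2 possible intermediate vertex sequences; the minimum is 9, attained along the walk 0 → 1 → 1.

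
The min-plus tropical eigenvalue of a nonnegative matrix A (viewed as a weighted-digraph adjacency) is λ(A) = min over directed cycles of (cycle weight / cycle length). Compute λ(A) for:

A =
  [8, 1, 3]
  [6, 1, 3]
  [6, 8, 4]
λ(A) = 1

Enumerate directed cycles and compute their means (weight / length). Sample:
  cycle 0 → 0: weight = 8, length = 1, mean = 8/1 ≈ 8.000
  cycle 1 → 1: weight = 1, length = 1, mean = 1/1 ≈ 1.000
  cycle 2 → 2: weight = 4, length = 1, mean = 4/1 ≈ 4.000
  cycle 0 → 1 → 0: weight = 7, length = 2, mean = 7/2 ≈ 3.500
  cycle 0 → 2 → 0: weight = 9, length = 2, mean = 9/2 ≈ 4.500
  cycle 1 → 0 → 1: weight = 7, length = 2, mean = 7/2 ≈ 3.500
Minimum mean = 1.000, attained e.g. along the cycle 1 → 1 with weight 1 and length 1. So λ(A) = 1/1 = 1.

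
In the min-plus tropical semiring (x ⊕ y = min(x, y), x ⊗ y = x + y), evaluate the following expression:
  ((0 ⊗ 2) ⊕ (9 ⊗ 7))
((0 ⊗ 2) ⊕ (9 ⊗ 7)) = 2

Expand innermost to outermost. Recall ⊕ takes the minimum of its arguments and ⊗ takes their sum. Working out the expression ((0 ⊗ 2) ⊕ (9 ⊗ 7)) gives 2.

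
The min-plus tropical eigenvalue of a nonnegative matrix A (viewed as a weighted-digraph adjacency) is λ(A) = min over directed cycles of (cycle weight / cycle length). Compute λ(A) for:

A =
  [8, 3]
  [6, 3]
λ(A) = 3

Enumerate directed cycles and compute their means (weight / length). Sample:
  cycle 0 → 0: weight = 8, length = 1, mean = 8/1 ≈ 8.000
  cycle 1 → 1: weight = 3, length = 1, mean = 3/1 ≈ 3.000
  cycle 0 → 1 → 0: weight = 9, length = 2, mean = 9/2 ≈ 4.500
  cycle 1 → 0 → 1: weight = 9, length = 2, mean = 9/2 ≈ 4.500
Minimum mean = 3.000, attained e.g. along the cycle 1 → 1 with weight 3 and length 1. So λ(A) = 3/1 = 3.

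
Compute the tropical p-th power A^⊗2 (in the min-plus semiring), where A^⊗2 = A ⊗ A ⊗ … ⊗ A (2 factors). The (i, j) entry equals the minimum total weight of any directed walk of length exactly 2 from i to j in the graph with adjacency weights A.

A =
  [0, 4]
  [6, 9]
A^⊗2 =
  [0, 4]
  [6, 10]

Each entry (A^⊗2)_ij equals the minimum over all length-2 walks i = v_0 → v_1 → … → v_2 = j of Σ_t A[v_t][v_{t+1}]. For example, for (i, j) = (0, 1) we minimise over 2 possible intermediate vertex sequences; the minimum is 4, attained along the walk 0 → 0 → 1.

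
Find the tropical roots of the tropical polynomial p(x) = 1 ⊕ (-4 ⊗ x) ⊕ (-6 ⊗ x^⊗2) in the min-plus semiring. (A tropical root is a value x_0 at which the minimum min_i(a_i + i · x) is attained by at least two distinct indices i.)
Roots: {2, 5}

Each tropical root is a break point of the lower envelope of the lines y = a_i + i · x (there are 3 lines, with slopes 0, 1, ..., 2). Only the lines that attain the minimum somewhere contribute to roots; other lines are dominated. Here the surviving (envelope) indices are i = 2, i = 1, i = 0.
Intersections between consecutive envelope lines give the roots: for adjacent envelope indices i < j the intersection is x = (a_i − a_j) / (j − i). Reading off the sorted break points: {2, 5}.
Verification: at each break x_0, at least two indices attain the minimum of min_i(a_i + i · x_0).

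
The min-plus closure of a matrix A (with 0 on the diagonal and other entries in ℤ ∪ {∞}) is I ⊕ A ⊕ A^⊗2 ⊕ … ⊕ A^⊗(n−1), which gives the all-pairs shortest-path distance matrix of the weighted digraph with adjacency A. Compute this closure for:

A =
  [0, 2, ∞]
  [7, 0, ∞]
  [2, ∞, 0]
Closure =
  [0, 2, ∞]
  [7, 0, ∞]
  [2, 4, 0]

This is the Floyd-Warshall all-pairs shortest-path computation. For each intermediate vertex k = 0, 1, …, 2, update dist[i][j] ← min(dist[i][j], dist[i][k] + dist[k][j]). The final matrix gives, for each (i, j), the minimum total weight of any directed path from i to j (possibly empty when i = j).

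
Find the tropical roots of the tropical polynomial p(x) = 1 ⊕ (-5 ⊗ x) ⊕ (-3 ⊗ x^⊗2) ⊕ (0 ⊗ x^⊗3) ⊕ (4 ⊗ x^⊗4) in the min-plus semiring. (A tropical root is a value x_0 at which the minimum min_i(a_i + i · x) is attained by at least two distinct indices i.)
Roots: {-4, -3, -2, 6}

Each tropical root is a break point of the lower envelope of the lines y = a_i + i · x (there are 5 lines, with slopes 0, 1, ..., 4). Only the lines that attain the minimum somewhere contribute to roots; other lines are dominated. Here the surviving (envelope) indices are i = 4, i = 3, i = 2, i = 1, i = 0.
Intersections between consecutive envelope lines give the roots: for adjacent envelope indices i < j the intersection is x = (a_i − a_j) / (j − i). Reading off the sorted break points: {-4, -3, -2, 6}.
Verification: at each break x_0, at least two indices attain the minimum of min_i(a_i + i · x_0).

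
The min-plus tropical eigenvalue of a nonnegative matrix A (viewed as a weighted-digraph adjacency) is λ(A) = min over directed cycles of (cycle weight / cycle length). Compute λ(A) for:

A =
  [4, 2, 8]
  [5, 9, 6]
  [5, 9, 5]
λ(A) = 7/2

Enumerate directed cycles and compute their means (weight / length). Sample:
  cycle 0 → 0: weight = 4, length = 1, mean = 4/1 ≈ 4.000
  cycle 1 → 1: weight = 9, length = 1, mean = 9/1 ≈ 9.000
  cycle 2 → 2: weight = 5, length = 1, mean = 5/1 ≈ 5.000
  cycle 0 → 1 → 0: weight = 7, length = 2, mean = 7/2 ≈ 3.500
  cycle 0 → 2 → 0: weight = 13, length = 2, mean = 13/2 ≈ 6.500
  cycle 1 → 0 → 1: weight = 7, length = 2, mean = 7/2 ≈ 3.500
Minimum mean = 3.500, attained e.g. along the cycle 0 → 1 → 0 with weight 7 and length 2. So λ(A) = 7/2 = 7/2.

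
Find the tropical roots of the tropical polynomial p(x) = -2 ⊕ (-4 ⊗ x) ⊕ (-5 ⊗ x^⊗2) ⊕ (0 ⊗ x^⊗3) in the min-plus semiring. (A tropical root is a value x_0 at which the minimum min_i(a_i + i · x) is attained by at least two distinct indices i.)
Roots: {-5, 1, 2}

Each tropical root is a break point of the lower envelope of the lines y = a_i + i · x (there are 4 lines, with slopes 0, 1, ..., 3). Only the lines that attain the minimum somewhere contribute to roots; other lines are dominated. Here the surviving (envelope) indices are i = 3, i = 2, i = 1, i = 0.
Intersections between consecutive envelope lines give the roots: for adjacent envelope indices i < j the intersection is x = (a_i − a_j) / (j − i). Reading off the sorted break points: {-5, 1, 2}.
Verification: at each break x_0, at least two indices attain the minimum of min_i(a_i + i · x_0).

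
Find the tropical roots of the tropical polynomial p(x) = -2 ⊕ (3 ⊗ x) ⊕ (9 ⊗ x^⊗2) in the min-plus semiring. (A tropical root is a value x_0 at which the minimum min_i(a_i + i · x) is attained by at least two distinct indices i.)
Roots: {-6, -5}

Each tropical root is a break point of the lower envelope of the lines y = a_i + i · x (there are 3 lines, with slopes 0, 1, ..., 2). Only the lines that attain the minimum somewhere contribute to roots; other lines are dominated. Here the surviving (envelope) indices are i = 2, i = 1, i = 0.
Intersections between consecutive envelope lines give the roots: for adjacent envelope indices i < j the intersection is x = (a_i − a_j) / (j − i). Reading off the sorted break points: {-6, -5}.
Verification: at each break x_0, at least two indices attain the minimum of min_i(a_i + i · x_0).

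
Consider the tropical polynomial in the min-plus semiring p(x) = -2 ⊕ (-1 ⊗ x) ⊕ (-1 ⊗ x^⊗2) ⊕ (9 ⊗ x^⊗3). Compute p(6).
p(6) = -2

A tropical monomial a ⊗ x^⊗i evaluates to a + i · x. Evaluating each term at x = 6:
  Term 0 contributes -2 + 0 · 6 = -2
  Term 1 contributes -1 + 1 · 6 = 5
  Term 2 contributes -1 + 2 · 6 = 11
  Term 3 contributes 9 + 3 · 6 = 27
p(6) = ⊕ of these = min[-2, 5, 11, 27] = -2.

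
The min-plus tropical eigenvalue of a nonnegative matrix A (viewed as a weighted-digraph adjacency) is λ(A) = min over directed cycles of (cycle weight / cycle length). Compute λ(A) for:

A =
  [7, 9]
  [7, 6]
λ(A) = 6

Enumerate directed cycles and compute their means (weight / length). Sample:
  cycle 0 → 0: weight = 7, length = 1, mean = 7/1 ≈ 7.000
  cycle 1 → 1: weight = 6, length = 1, mean = 6/1 ≈ 6.000
  cycle 0 → 1 → 0: weight = 16, length = 2, mean = 16/2 ≈ 8.000
  cycle 1 → 0 → 1: weight = 16, length = 2, mean = 16/2 ≈ 8.000
Minimum mean = 6.000, attained e.g. along the cycle 1 → 1 with weight 6 and length 1. So λ(A) = 6/1 = 6.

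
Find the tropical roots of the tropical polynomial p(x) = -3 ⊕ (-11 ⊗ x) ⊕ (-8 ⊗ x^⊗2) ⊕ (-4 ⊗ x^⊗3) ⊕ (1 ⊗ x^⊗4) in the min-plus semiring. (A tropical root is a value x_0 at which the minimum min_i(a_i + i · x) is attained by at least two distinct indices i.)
Roots: {-5, -4, -3, 8}

Each tropical root is a break point of the lower envelope of the lines y = a_i + i · x (there are 5 lines, with slopes 0, 1, ..., 4). Only the lines that attain the minimum somewhere contribute to roots; other lines are dominated. Here the surviving (envelope) indices are i = 4, i = 3, i = 2, i = 1, i = 0.
Intersections between consecutive envelope lines give the roots: for adjacent envelope indices i < j the intersection is x = (a_i − a_j) / (j − i). Reading off the sorted break points: {-5, -4, -3, 8}.
Verification: at each break x_0, at least two indices attain the minimum of min_i(a_i + i · x_0).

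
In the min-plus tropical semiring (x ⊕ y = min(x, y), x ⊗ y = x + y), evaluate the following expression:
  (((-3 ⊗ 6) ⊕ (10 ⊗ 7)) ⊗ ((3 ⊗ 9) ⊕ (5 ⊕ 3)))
(((-3 ⊗ 6) ⊕ (10 ⊗ 7)) ⊗ ((3 ⊗ 9) ⊕ (5 ⊕ 3))) = 6

Expand innermost to outermost. Recall ⊕ takes the minimum of its arguments and ⊗ takes their sum. Working out the expression (((-3 ⊗ 6) ⊕ (10 ⊗ 7)) ⊗ ((3 ⊗ 9) ⊕ (5 ⊕ 3))) gives 6.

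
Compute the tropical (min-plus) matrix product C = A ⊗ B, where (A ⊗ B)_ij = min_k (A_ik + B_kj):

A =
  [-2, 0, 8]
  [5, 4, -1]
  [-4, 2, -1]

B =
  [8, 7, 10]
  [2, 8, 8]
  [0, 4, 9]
A ⊗ B =
  [2, 5, 8]
  [-1, 3, 8]
  [-1, 3, 6]

Apply the min-plus product entry-by-entry:
  C[0][0] = min over k of (A[0][0] + B[0][0] = -2 + 8 = 6, A[0][1] + B[1][0] = 0 + 2 = 2, A[0][2] + B[2][0] = 8 + 0 = 8) = 2 (attained at k = 1)
  C[0][1] = min over k of (A[0][0] + B[0][1] = -2 + 7 = 5, A[0][1] + B[1][1] = 0 + 8 = 8, A[0][2] + B[2][1] = 8 + 4 = 12) = 5 (attained at k = 0)
  C[0][2] = min over k of (A[0][0] + B[0][2] = -2 + 10 = 8, A[0][1] + B[1][2] = 0 + 8 = 8, A[0][2] + B[2][2] = 8 + 9 = 17) = 8 (attained at k = 0)
  C[1][0] = min over k of (A[1][0] + B[0][0] = 5 + 8 = 13, A[1][1] + B[1][0] = 4 + 2 = 6, A[1][2] + B[2][0] = -1 + 0 = -1) = -1 (attained at k = 2)
  C[1][1] = min over k of (A[1][0] + B[0][1] = 5 + 7 = 12, A[1][1] + B[1][1] = 4 + 8 = 12, A[1][2] + B[2][1] = -1 + 4 = 3) = 3 (attained at k = 2)
  C[1][2] = min over k of (A[1][0] + B[0][2] = 5 + 10 = 15, A[1][1] + B[1][2] = 4 + 8 = 12, A[1][2] + B[2][2] = -1 + 9 = 8) = 8 (attained at k = 2)
  C[2][0] = min over k of (A[2][0] + B[0][0] = -4 + 8 = 4, A[2][1] + B[1][0] = 2 + 2 = 4, A[2][2] + B[2][0] = -1 + 0 = -1) = -1 (attained at k = 2)
  C[2][1] = min over k of (A[2][0] + B[0][1] = -4 + 7 = 3, A[2][1] + B[1][1] = 2 + 8 = 10, A[2][2] + B[2][1] = -1 + 4 = 3) = 3 (attained at k = 0)
  C[2][2] = min over k of (A[2][0] + B[0][2] = -4 + 10 = 6, A[2][1] + B[1][2] = 2 + 8 = 10, A[2][2] + B[2][2] = -1 + 9 = 8) = 6 (attained at k = 0)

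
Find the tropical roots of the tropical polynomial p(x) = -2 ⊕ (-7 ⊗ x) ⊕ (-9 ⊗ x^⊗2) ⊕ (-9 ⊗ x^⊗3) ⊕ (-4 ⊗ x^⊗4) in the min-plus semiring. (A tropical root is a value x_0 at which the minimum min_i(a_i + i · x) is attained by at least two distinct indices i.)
Roots: {-5, 0, 2, 5}

Each tropical root is a break point of the lower envelope of the lines y = a_i + i · x (there are 5 lines, with slopes 0, 1, ..., 4). Only the lines that attain the minimum somewhere contribute to roots; other lines are dominated. Here the surviving (envelope) indices are i = 4, i = 3, i = 2, i = 1, i = 0.
Intersections between consecutive envelope lines give the roots: for adjacent envelope indices i < j the intersection is x = (a_i − a_j) / (j − i). Reading off the sorted break points: {-5, 0, 2, 5}.
Verification: at each break x_0, at least two indices attain the minimum of min_i(a_i + i · x_0).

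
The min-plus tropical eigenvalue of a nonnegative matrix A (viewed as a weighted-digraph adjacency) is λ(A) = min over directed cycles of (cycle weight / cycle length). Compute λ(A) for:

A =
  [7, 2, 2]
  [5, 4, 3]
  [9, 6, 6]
λ(A) = 7/2

Enumerate directed cycles and compute their means (weight / length). Sample:
  cycle 0 → 0: weight = 7, length = 1, mean = 7/1 ≈ 7.000
  cycle 1 → 1: weight = 4, length = 1, mean = 4/1 ≈ 4.000
  cycle 2 → 2: weight = 6, length = 1, mean = 6/1 ≈ 6.000
  cycle 0 → 1 → 0: weight = 7, length = 2, mean = 7/2 ≈ 3.500
  cycle 0 → 2 → 0: weight = 11, length = 2, mean = 11/2 ≈ 5.500
  cycle 1 → 0 → 1: weight = 7, length = 2, mean = 7/2 ≈ 3.500
Minimum mean = 3.500, attained e.g. along the cycle 0 → 1 → 0 with weight 7 and length 2. So λ(A) = 7/2 = 7/2.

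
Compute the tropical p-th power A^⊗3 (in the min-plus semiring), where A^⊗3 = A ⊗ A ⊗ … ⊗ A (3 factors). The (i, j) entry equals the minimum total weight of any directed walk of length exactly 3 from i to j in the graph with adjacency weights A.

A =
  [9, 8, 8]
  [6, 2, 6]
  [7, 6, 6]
A^⊗3 =
  [16, 12, 16]
  [10, 6, 10]
  [14, 10, 14]

Each entry (A^⊗3)_ij equals the minimum over all length-3 walks i = v_0 → v_1 → … → v_3 = j of Σ_t A[v_t][v_{t+1}]. For example, for (i, j) = (0, 2) we minimise over 9 possible intermediate vertex sequences; the minimum is 16, attained along the walk 0 → 1 → 1 → 2.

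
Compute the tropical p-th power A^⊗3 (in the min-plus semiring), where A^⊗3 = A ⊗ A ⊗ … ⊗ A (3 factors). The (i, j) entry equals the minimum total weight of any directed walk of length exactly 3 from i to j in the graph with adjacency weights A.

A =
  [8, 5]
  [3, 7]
A^⊗3 =
  [15, 13]
  [11, 15]

Each entry (A^⊗3)_ij equals the minimum over all length-3 walks i = v_0 → v_1 → … → v_3 = j of Σ_t A[v_t][v_{t+1}]. For example, for (i, j) = (0, 1) we minimise over 4 possible intermediate vertex sequences; the minimum is 13, attained along the walk 0 → 1 → 0 → 1.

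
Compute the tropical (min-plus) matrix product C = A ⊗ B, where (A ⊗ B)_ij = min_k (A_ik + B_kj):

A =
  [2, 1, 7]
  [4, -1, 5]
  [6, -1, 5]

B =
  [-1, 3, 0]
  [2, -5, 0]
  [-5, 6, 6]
A ⊗ B =
  [1, -4, 1]
  [0, -6, -1]
  [0, -6, -1]

Apply the min-plus product entry-by-entry:
  C[0][0] = min over k of (A[0][0] + B[0][0] = 2 + -1 = 1, A[0][1] + B[1][0] = 1 + 2 = 3, A[0][2] + B[2][0] = 7 + -5 = 2) = 1 (attained at k = 0)
  C[0][1] = min over k of (A[0][0] + B[0][1] = 2 + 3 = 5, A[0][1] + B[1][1] = 1 + -5 = -4, A[0][2] + B[2][1] = 7 + 6 = 13) = -4 (attained at k = 1)
  C[0][2] = min over k of (A[0][0] + B[0][2] = 2 + 0 = 2, A[0][1] + B[1][2] = 1 + 0 = 1, A[0][2] + B[2][2] = 7 + 6 = 13) = 1 (attained at k = 1)
  C[1][0] = min over k of (A[1][0] + B[0][0] = 4 + -1 = 3, A[1][1] + B[1][0] = -1 + 2 = 1, A[1][2] + B[2][0] = 5 + -5 = 0) = 0 (attained at k = 2)
  C[1][1] = min over k of (A[1][0] + B[0][1] = 4 + 3 = 7, A[1][1] + B[1][1] = -1 + -5 = -6, A[1][2] + B[2][1] = 5 + 6 = 11) = -6 (attained at k = 1)
  C[1][2] = min over k of (A[1][0] + B[0][2] = 4 + 0 = 4, A[1][1] + B[1][2] = -1 + 0 = -1, A[1][2] + B[2][2] = 5 + 6 = 11) = -1 (attained at k = 1)
  C[2][0] = min over k of (A[2][0] + B[0][0] = 6 + -1 = 5, A[2][1] + B[1][0] = -1 + 2 = 1, A[2][2] + B[2][0] = 5 + -5 = 0) = 0 (attained at k = 2)
  C[2][1] = min over k of (A[2][0] + B[0][1] = 6 + 3 = 9, A[2][1] + B[1][1] = -1 + -5 = -6, A[2][2] + B[2][1] = 5 + 6 = 11) = -6 (attained at k = 1)
  C[2][2] = min over k of (A[2][0] + B[0][2] = 6 + 0 = 6, A[2][1] + B[1][2] = -1 + 0 = -1, A[2][2] + B[2][2] = 5 + 6 = 11) = -1 (attained at k = 1)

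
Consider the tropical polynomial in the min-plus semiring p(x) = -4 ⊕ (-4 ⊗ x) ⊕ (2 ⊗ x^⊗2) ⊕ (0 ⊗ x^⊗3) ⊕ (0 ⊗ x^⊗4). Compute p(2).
p(2) = -4

A tropical monomial a ⊗ x^⊗i evaluates to a + i · x. Evaluating each term at x = 2:
  Term 0 contributes -4 + 0 · 2 = -4
  Term 1 contributes -4 + 1 · 2 = -2
  Term 2 contributes 2 + 2 · 2 = 6
  Term 3 contributes 0 + 3 · 2 = 6
  Term 4 contributes 0 + 4 · 2 = 8
p(2) = ⊕ of these = min[-4, -2, 6, 6, 8] = -4.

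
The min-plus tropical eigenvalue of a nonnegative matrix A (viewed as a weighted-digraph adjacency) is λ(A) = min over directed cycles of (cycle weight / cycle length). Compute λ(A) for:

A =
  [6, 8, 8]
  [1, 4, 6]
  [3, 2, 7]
λ(A) = 11/3

Enumerate directed cycles and compute their means (weight / length). Sample:
  cycle 0 → 0: weight = 6, length = 1, mean = 6/1 ≈ 6.000
  cycle 1 → 1: weight = 4, length = 1, mean = 4/1 ≈ 4.000
  cycle 2 → 2: weight = 7, length = 1, mean = 7/1 ≈ 7.000
  cycle 0 → 1 → 0: weight = 9, length = 2, mean = 9/2 ≈ 4.500
  cycle 0 → 2 → 0: weight = 11, length = 2, mean = 11/2 ≈ 5.500
  cycle 1 → 0 → 1: weight = 9, length = 2, mean = 9/2 ≈ 4.500
Minimum mean = 3.667, attained e.g. along the cycle 0 → 2 → 1 → 0 with weight 11 and length 3. So λ(A) = 11/3 = 11/3.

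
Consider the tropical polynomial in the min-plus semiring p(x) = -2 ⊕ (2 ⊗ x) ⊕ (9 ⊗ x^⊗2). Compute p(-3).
p(-3) = -2

A tropical monomial a ⊗ x^⊗i evaluates to a + i · x. Evaluating each term at x = -3:
  Term 0 contributes -2 + 0 · -3 = -2
  Term 1 contributes 2 + 1 · -3 = -1
  Term 2 contributes 9 + 2 · -3 = 3
p(-3) = ⊕ of these = min[-2, -1, 3] = -2.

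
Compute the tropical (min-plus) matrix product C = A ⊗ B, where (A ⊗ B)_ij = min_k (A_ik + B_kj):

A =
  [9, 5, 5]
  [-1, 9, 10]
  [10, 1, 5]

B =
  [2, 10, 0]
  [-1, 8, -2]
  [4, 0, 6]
A ⊗ B =
  [4, 5, 3]
  [1, 9, -1]
  [0, 5, -1]

Apply the min-plus product entry-by-entry:
  C[0][0] = min over k of (A[0][0] + B[0][0] = 9 + 2 = 11, A[0][1] + B[1][0] = 5 + -1 = 4, A[0][2] + B[2][0] = 5 + 4 = 9) = 4 (attained at k = 1)
  C[0][1] = min over k of (A[0][0] + B[0][1] = 9 + 10 = 19, A[0][1] + B[1][1] = 5 + 8 = 13, A[0][2] + B[2][1] = 5 + 0 = 5) = 5 (attained at k = 2)
  C[0][2] = min over k of (A[0][0] + B[0][2] = 9 + 0 = 9, A[0][1] + B[1][2] = 5 + -2 = 3, A[0][2] + B[2][2] = 5 + 6 = 11) = 3 (attained at k = 1)
  C[1][0] = min over k of (A[1][0] + B[0][0] = -1 + 2 = 1, A[1][1] + B[1][0] = 9 + -1 = 8, A[1][2] + B[2][0] = 10 + 4 = 14) = 1 (attained at k = 0)
  C[1][1] = min over k of (A[1][0] + B[0][1] = -1 + 10 = 9, A[1][1] + B[1][1] = 9 + 8 = 17, A[1][2] + B[2][1] = 10 + 0 = 10) = 9 (attained at k = 0)
  C[1][2] = min over k of (A[1][0] + B[0][2] = -1 + 0 = -1, A[1][1] + B[1][2] = 9 + -2 = 7, A[1][2] + B[2][2] = 10 + 6 = 16) = -1 (attained at k = 0)
  C[2][0] = min over k of (A[2][0] + B[0][0] = 10 + 2 = 12, A[2][1] + B[1][0] = 1 + -1 = 0, A[2][2] + B[2][0] = 5 + 4 = 9) = 0 (attained at k = 1)
  C[2][1] = min over k of (A[2][0] + B[0][1] = 10 + 10 = 20, A[2][1] + B[1][1] = 1 + 8 = 9, A[2][2] + B[2][1] = 5 + 0 = 5) = 5 (attained at k = 2)
  C[2][2] = min over k of (A[2][0] + B[0][2] = 10 + 0 = 10, A[2][1] + B[1][2] = 1 + -2 = -1, A[2][2] + B[2][2] = 5 + 6 = 11) = -1 (attained at k = 1)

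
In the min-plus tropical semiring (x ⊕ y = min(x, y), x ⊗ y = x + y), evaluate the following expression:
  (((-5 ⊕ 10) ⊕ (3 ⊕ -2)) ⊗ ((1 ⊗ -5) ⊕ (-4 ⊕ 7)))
(((-5 ⊕ 10) ⊕ (3 ⊕ -2)) ⊗ ((1 ⊗ -5) ⊕ (-4 ⊕ 7))) = -9

Expand innermost to outermost. Recall ⊕ takes the minimum of its arguments and ⊗ takes their sum. Working out the expression (((-5 ⊕ 10) ⊕ (3 ⊕ -2)) ⊗ ((1 ⊗ -5) ⊕ (-4 ⊕ 7))) gives -9.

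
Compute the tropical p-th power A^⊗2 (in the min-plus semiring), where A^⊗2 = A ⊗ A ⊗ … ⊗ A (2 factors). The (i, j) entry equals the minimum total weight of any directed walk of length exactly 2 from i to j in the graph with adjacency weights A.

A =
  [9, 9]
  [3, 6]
A^⊗2 =
  [12, 15]
  [9, 12]

Each entry (A^⊗2)_ij equals the minimum over all length-2 walks i = v_0 → v_1 → … → v_2 = j of Σ_t A[v_t][v_{t+1}]. For example, for (i, j) = (0, 1) we minimise over 2 possible intermediate vertex sequences; the minimum is 15, attained along the walk 0 → 1 → 1.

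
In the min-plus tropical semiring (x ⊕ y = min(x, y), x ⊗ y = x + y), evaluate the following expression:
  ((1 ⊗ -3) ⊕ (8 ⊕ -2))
((1 ⊗ -3) ⊕ (8 ⊕ -2)) = -2

Expand innermost to outermost. Recall ⊕ takes the minimum of its arguments and ⊗ takes their sum. Working out the expression ((1 ⊗ -3) ⊕ (8 ⊕ -2)) gives -2.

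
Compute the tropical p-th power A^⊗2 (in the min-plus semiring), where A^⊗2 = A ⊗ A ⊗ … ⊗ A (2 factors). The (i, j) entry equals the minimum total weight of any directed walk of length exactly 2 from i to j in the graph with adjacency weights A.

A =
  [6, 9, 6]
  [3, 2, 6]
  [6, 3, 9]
A^⊗2 =
  [12, 9, 12]
  [5, 4, 8]
  [6, 5, 9]

Each entry (A^⊗2)_ij equals the minimum over all length-2 walks i = v_0 → v_1 → … → v_2 = j of Σ_t A[v_t][v_{t+1}]. For example, for (i, j) = (0, 2) we minimise over 3 possible intermediate vertex sequences; the minimum is 12, attained along the walk 0 → 0 → 2.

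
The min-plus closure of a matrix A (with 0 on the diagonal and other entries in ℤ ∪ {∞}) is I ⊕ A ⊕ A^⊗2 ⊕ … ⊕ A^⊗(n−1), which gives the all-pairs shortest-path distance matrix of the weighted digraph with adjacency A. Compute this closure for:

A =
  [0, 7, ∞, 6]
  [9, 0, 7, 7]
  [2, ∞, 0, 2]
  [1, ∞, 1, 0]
Closure =
  [0, 7, 7, 6]
  [8, 0, 7, 7]
  [2, 9, 0, 2]
  [1, 8, 1, 0]

This is the Floyd-Warshall all-pairs shortest-path computation. For each intermediate vertex k = 0, 1, …, 3, update dist[i][j] ← min(dist[i][j], dist[i][k] + dist[k][j]). The final matrix gives, for each (i, j), the minimum total weight of any directed path from i to j (possibly empty when i = j).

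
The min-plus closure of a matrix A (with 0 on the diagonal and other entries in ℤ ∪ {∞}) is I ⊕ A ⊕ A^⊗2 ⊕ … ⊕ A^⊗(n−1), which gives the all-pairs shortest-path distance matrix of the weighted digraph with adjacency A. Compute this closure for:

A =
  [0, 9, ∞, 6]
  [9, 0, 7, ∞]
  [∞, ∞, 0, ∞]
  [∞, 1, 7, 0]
Closure =
  [0, 7, 13, 6]
  [9, 0, 7, 15]
  [∞, ∞, 0, ∞]
  [10, 1, 7, 0]

This is the Floyd-Warshall all-pairs shortest-path computation. For each intermediate vertex k = 0, 1, …, 3, update dist[i][j] ← min(dist[i][j], dist[i][k] + dist[k][j]). The final matrix gives, for each (i, j), the minimum total weight of any directed path from i to j (possibly empty when i = j).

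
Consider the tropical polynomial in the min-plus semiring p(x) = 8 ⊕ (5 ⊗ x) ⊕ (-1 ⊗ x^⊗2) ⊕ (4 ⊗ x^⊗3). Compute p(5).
p(5) = 8

A tropical monomial a ⊗ x^⊗i evaluates to a + i · x. Evaluating each term at x = 5:
  Term 0 contributes 8 + 0 · 5 = 8
  Term 1 contributes 5 + 1 · 5 = 10
  Term 2 contributes -1 + 2 · 5 = 9
  Term 3 contributes 4 + 3 · 5 = 19
p(5) = ⊕ of these = min[8, 10, 9, 19] = 8.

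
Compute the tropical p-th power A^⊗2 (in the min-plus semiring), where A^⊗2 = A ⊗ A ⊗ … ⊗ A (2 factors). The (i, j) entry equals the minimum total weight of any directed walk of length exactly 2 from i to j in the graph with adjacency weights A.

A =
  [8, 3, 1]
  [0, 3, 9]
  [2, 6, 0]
A^⊗2 =
  [3, 6, 1]
  [3, 3, 1]
  [2, 5, 0]

Each entry (A^⊗2)_ij equals the minimum over all length-2 walks i = v_0 → v_1 → … → v_2 = j of Σ_t A[v_t][v_{t+1}]. For example, for (i, j) = (0, 2) we minimise over 3 possible intermediate vertex sequences; the minimum is 1, attained along the walk 0 → 2 → 2.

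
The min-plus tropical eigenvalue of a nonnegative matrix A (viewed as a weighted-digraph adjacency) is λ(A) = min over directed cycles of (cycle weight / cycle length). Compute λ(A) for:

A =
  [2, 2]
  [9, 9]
λ(A) = 2

Enumerate directed cycles and compute their means (weight / length). Sample:
  cycle 0 → 0: weight = 2, length = 1, mean = 2/1 ≈ 2.000
  cycle 1 → 1: weight = 9, length = 1, mean = 9/1 ≈ 9.000
  cycle 0 → 1 → 0: weight = 11, length = 2, mean = 11/2 ≈ 5.500
  cycle 1 → 0 → 1: weight = 11, length = 2, mean = 11/2 ≈ 5.500
Minimum mean = 2.000, attained e.g. along the cycle 0 → 0 with weight 2 and length 1. So λ(A) = 2/1 = 2.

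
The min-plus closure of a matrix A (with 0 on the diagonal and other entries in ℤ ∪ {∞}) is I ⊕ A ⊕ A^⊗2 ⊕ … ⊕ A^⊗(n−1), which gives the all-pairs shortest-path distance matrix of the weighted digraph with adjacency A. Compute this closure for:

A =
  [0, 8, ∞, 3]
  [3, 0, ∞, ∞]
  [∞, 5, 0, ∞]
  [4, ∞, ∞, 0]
Closure =
  [0, 8, ∞, 3]
  [3, 0, ∞, 6]
  [8, 5, 0, 11]
  [4, 12, ∞, 0]

This is the Floyd-Warshall all-pairs shortest-path computation. For each intermediate vertex k = 0, 1, …, 3, update dist[i][j] ← min(dist[i][j], dist[i][k] + dist[k][j]). The final matrix gives, for each (i, j), the minimum total weight of any directed path from i to j (possibly empty when i = j).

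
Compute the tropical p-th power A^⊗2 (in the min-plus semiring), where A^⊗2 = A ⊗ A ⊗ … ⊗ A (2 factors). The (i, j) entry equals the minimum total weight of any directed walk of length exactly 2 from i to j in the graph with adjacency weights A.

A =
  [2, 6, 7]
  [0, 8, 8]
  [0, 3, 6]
A^⊗2 =
  [4, 8, 9]
  [2, 6, 7]
  [2, 6, 7]

Each entry (A^⊗2)_ij equals the minimum over all length-2 walks i = v_0 → v_1 → … → v_2 = j of Σ_t A[v_t][v_{t+1}]. For example, for (i, j) = (0, 2) we minimise over 3 possible intermediate vertex sequences; the minimum is 9, attained along the walk 0 → 0 → 2.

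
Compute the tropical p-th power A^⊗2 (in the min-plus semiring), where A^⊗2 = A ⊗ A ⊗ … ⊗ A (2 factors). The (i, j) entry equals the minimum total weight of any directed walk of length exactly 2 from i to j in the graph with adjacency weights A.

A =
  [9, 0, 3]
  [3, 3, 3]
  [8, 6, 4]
A^⊗2 =
  [3, 3, 3]
  [6, 3, 6]
  [9, 8, 8]

Each entry (A^⊗2)_ij equals the minimum over all length-2 walks i = v_0 → v_1 → … → v_2 = j of Σ_t A[v_t][v_{t+1}]. For example, for (i, j) = (0, 2) we minimise over 3 possible intermediate vertex sequences; the minimum is 3, attained along the walk 0 → 1 → 2.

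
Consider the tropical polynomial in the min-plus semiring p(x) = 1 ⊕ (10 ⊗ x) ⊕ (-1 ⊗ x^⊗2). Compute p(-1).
p(-1) = -3

A tropical monomial a ⊗ x^⊗i evaluates to a + i · x. Evaluating each term at x = -1:
  Term 0 contributes 1 + 0 · -1 = 1
  Term 1 contributes 10 + 1 · -1 = 9
  Term 2 contributes -1 + 2 · -1 = -3
p(-1) = ⊕ of these = min[1, 9, -3] = -3.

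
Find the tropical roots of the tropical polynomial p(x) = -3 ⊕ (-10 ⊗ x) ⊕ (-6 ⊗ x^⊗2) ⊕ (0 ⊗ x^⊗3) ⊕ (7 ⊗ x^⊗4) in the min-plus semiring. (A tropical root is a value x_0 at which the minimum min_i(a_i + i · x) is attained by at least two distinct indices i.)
Roots: {-7, -6, -4, 7}

Each tropical root is a break point of the lower envelope of the lines y = a_i + i · x (there are 5 lines, with slopes 0, 1, ..., 4). Only the lines that attain the minimum somewhere contribute to roots; other lines are dominated. Here the surviving (envelope) indices are i = 4, i = 3, i = 2, i = 1, i = 0.
Intersections between consecutive envelope lines give the roots: for adjacent envelope indices i < j the intersection is x = (a_i − a_j) / (j − i). Reading off the sorted break points: {-7, -6, -4, 7}.
Verification: at each break x_0, at least two indices attain the minimum of min_i(a_i + i · x_0).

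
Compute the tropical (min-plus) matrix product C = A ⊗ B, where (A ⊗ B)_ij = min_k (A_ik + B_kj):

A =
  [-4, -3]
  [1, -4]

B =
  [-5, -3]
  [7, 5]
A ⊗ B =
  [-9, -7]
  [-4, -2]

Apply the min-plus product entry-by-entry:
  C[0][0] = min over k of (A[0][0] + B[0][0] = -4 + -5 = -9, A[0][1] + B[1][0] = -3 + 7 = 4) = -9 (attained at k = 0)
  C[0][1] = min over k of (A[0][0] + B[0][1] = -4 + -3 = -7, A[0][1] + B[1][1] = -3 + 5 = 2) = -7 (attained at k = 0)
  C[1][0] = min over k of (A[1][0] + B[0][0] = 1 + -5 = -4, A[1][1] + B[1][0] = -4 + 7 = 3) = -4 (attained at k = 0)
  C[1][1] = min over k of (A[1][0] + B[0][1] = 1 + -3 = -2, A[1][1] + B[1][1] = -4 + 5 = 1) = -2 (attained at k = 0)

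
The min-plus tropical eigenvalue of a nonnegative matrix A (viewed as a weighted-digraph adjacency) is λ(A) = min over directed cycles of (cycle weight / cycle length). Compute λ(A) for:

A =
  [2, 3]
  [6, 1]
λ(A) = 1

Enumerate directed cycles and compute their means (weight / length). Sample:
  cycle 0 → 0: weight = 2, length = 1, mean = 2/1 ≈ 2.000
  cycle 1 → 1: weight = 1, length = 1, mean = 1/1 ≈ 1.000
  cycle 0 → 1 → 0: weight = 9, length = 2, mean = 9/2 ≈ 4.500
  cycle 1 → 0 → 1: weight = 9, length = 2, mean = 9/2 ≈ 4.500
Minimum mean = 1.000, attained e.g. along the cycle 1 → 1 with weight 1 and length 1. So λ(A) = 1/1 = 1.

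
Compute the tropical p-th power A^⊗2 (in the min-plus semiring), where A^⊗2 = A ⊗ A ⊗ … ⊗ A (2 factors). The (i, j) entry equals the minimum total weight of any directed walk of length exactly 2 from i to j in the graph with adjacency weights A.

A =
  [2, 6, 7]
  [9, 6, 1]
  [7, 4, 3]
A^⊗2 =
  [4, 8, 7]
  [8, 5, 4]
  [9, 7, 5]

Each entry (A^⊗2)_ij equals the minimum over all length-2 walks i = v_0 → v_1 → … → v_2 = j of Σ_t A[v_t][v_{t+1}]. For example, for (i, j) = (0, 2) we minimise over 3 possible intermediate vertex sequences; the minimum is 7, attained along the walk 0 → 1 → 2.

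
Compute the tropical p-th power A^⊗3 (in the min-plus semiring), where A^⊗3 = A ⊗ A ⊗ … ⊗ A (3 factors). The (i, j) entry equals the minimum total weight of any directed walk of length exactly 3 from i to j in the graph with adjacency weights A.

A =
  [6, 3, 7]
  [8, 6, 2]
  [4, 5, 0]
A^⊗3 =
  [9, 10, 5]
  [6, 7, 2]
  [4, 5, 0]

Each entry (A^⊗3)_ij equals the minimum over all length-3 walks i = v_0 → v_1 → … → v_3 = j of Σ_t A[v_t][v_{t+1}]. For example, for (i, j) = (0, 2) we minimise over 9 possible intermediate vertex sequences; the minimum is 5, attained along the walk 0 → 1 → 2 → 2.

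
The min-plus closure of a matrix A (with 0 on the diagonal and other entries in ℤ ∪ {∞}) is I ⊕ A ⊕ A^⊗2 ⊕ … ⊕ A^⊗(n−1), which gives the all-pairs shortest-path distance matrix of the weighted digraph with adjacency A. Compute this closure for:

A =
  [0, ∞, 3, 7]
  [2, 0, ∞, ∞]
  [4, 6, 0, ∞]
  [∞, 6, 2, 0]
Closure =
  [0, 9, 3, 7]
  [2, 0, 5, 9]
  [4, 6, 0, 11]
  [6, 6, 2, 0]

This is the Floyd-Warshall all-pairs shortest-path computation. For each intermediate vertex k = 0, 1, …, 3, update dist[i][j] ← min(dist[i][j], dist[i][k] + dist[k][j]). The final matrix gives, for each (i, j), the minimum total weight of any directed path from i to j (possibly empty when i = j).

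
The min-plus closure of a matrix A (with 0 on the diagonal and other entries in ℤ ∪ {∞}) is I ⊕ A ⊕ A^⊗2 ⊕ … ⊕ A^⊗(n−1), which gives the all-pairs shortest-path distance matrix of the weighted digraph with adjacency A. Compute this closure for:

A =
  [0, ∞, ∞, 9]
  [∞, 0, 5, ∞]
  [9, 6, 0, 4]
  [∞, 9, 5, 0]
Closure =
  [0, 18, 14, 9]
  [14, 0, 5, 9]
  [9, 6, 0, 4]
  [14, 9, 5, 0]

This is the Floyd-Warshall all-pairs shortest-path computation. For each intermediate vertex k = 0, 1, …, 3, update dist[i][j] ← min(dist[i][j], dist[i][k] + dist[k][j]). The final matrix gives, for each (i, j), the minimum total weight of any directed path from i to j (possibly empty when i = j).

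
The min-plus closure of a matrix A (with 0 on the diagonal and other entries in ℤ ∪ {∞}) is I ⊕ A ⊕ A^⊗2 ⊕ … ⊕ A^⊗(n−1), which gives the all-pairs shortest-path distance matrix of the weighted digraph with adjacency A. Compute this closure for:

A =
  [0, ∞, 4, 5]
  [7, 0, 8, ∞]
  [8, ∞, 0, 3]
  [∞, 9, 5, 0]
Closure =
  [0, 14, 4, 5]
  [7, 0, 8, 11]
  [8, 12, 0, 3]
  [13, 9, 5, 0]

This is the Floyd-Warshall all-pairs shortest-path computation. For each intermediate vertex k = 0, 1, …, 3, update dist[i][j] ← min(dist[i][j], dist[i][k] + dist[k][j]). The final matrix gives, for each (i, j), the minimum total weight of any directed path from i to j (possibly empty when i = j).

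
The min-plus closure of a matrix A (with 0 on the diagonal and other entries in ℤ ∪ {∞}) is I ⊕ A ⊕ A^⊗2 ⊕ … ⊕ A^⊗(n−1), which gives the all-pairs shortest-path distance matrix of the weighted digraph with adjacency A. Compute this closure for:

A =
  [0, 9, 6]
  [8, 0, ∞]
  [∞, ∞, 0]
Closure =
  [0, 9, 6]
  [8, 0, 14]
  [∞, ∞, 0]

This is the Floyd-Warshall all-pairs shortest-path computation. For each intermediate vertex k = 0, 1, …, 2, update dist[i][j] ← min(dist[i][j], dist[i][k] + dist[k][j]). The final matrix gives, for each (i, j), the minimum total weight of any directed path from i to j (possibly empty when i = j).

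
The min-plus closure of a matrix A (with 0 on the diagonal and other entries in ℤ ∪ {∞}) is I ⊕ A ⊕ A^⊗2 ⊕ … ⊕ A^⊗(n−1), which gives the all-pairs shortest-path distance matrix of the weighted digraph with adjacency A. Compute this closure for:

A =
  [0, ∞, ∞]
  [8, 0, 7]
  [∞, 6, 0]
Closure =
  [0, ∞, ∞]
  [8, 0, 7]
  [14, 6, 0]

This is the Floyd-Warshall all-pairs shortest-path computation. For each intermediate vertex k = 0, 1, …, 2, update dist[i][j] ← min(dist[i][j], dist[i][k] + dist[k][j]). The final matrix gives, for each (i, j), the minimum total weight of any directed path from i to j (possibly empty when i = j).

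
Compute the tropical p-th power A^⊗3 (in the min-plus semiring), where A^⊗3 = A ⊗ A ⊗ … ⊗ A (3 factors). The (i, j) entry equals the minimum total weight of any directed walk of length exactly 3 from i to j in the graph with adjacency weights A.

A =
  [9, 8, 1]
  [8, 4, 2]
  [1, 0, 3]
A^⊗3 =
  [5, 4, 3]
  [6, 5, 4]
  [3, 2, 5]

Each entry (A^⊗3)_ij equals the minimum over all length-3 walks i = v_0 → v_1 → … → v_3 = j of Σ_t A[v_t][v_{t+1}]. For example, for (i, j) = (0, 2) we minimise over 9 possible intermediate vertex sequences; the minimum is 3, attained along the walk 0 → 2 → 0 → 2.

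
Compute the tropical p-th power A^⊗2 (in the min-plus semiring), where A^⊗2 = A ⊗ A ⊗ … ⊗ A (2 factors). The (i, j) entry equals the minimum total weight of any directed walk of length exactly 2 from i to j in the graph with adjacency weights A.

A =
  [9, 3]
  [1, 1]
A^⊗2 =
  [4, 4]
  [2, 2]

Each entry (A^⊗2)_ij equals the minimum over all length-2 walks i = v_0 → v_1 → … → v_2 = j of Σ_t A[v_t][v_{t+1}]. For example, for (i, j) = (0, 1) we minimise over 2 possible intermediate vertex sequences; the minimum is 4, attained along the walk 0 → 1 → 1.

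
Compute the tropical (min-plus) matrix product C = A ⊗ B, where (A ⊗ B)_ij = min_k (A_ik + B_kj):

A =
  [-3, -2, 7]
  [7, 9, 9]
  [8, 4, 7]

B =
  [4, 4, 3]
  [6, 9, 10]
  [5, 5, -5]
A ⊗ B =
  [1, 1, 0]
  [11, 11, 4]
  [10, 12, 2]

Apply the min-plus product entry-by-entry:
  C[0][0] = min over k of (A[0][0] + B[0][0] = -3 + 4 = 1, A[0][1] + B[1][0] = -2 + 6 = 4, A[0][2] + B[2][0] = 7 + 5 = 12) = 1 (attained at k = 0)
  C[0][1] = min over k of (A[0][0] + B[0][1] = -3 + 4 = 1, A[0][1] + B[1][1] = -2 + 9 = 7, A[0][2] + B[2][1] = 7 + 5 = 12) = 1 (attained at k = 0)
  C[0][2] = min over k of (A[0][0] + B[0][2] = -3 + 3 = 0, A[0][1] + B[1][2] = -2 + 10 = 8, A[0][2] + B[2][2] = 7 + -5 = 2) = 0 (attained at k = 0)
  C[1][0] = min over k of (A[1][0] + B[0][0] = 7 + 4 = 11, A[1][1] + B[1][0] = 9 + 6 = 15, A[1][2] + B[2][0] = 9 + 5 = 14) = 11 (attained at k = 0)
  C[1][1] = min over k of (A[1][0] + B[0][1] = 7 + 4 = 11, A[1][1] + B[1][1] = 9 + 9 = 18, A[1][2] + B[2][1] = 9 + 5 = 14) = 11 (attained at k = 0)
  C[1][2] = min over k of (A[1][0] + B[0][2] = 7 + 3 = 10, A[1][1] + B[1][2] = 9 + 10 = 19, A[1][2] + B[2][2] = 9 + -5 = 4) = 4 (attained at k = 2)
  C[2][0] = min over k of (A[2][0] + B[0][0] = 8 + 4 = 12, A[2][1] + B[1][0] = 4 + 6 = 10, A[2][2] + B[2][0] = 7 + 5 = 12) = 10 (attained at k = 1)
  C[2][1] = min over k of (A[2][0] + B[0][1] = 8 + 4 = 12, A[2][1] + B[1][1] = 4 + 9 = 13, A[2][2] + B[2][1] = 7 + 5 = 12) = 12 (attained at k = 0)
  C[2][2] = min over k of (A[2][0] + B[0][2] = 8 + 3 = 11, A[2][1] + B[1][2] = 4 + 10 = 14, A[2][2] + B[2][2] = 7 + -5 = 2) = 2 (attained at k = 2)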